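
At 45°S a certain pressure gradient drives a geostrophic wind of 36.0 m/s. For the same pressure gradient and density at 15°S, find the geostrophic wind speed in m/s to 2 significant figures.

With the same pressure gradient and density, V_g ∝ 1/f ∝ 1/sin φ.
V₂ = V₁ · sin φ₁ / sin φ₂ = 36.0 × sin 45° / sin 15°
V₂ = 36.0 × 0.7071/0.2588 = 98 m/s

98 m/s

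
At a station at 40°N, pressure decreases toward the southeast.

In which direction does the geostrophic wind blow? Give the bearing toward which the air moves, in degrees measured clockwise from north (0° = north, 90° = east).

The pressure-gradient force points toward the southeast (bearing 135°).
Geostrophic balance: in the Northern Hemisphere the Coriolis force deflects motion to the right, so the geostrophic wind blows 90° to the right of the pressure-gradient force (low pressure on the left).
Rotating 135° by 90° clockwise gives 225° — the wind blows toward the southwest.

225°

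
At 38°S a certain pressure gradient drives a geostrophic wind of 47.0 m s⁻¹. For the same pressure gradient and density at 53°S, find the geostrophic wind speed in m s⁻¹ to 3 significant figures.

With the same pressure gradient and density, V_g ∝ 1/f ∝ 1/sin φ.
V₂ = V₁ · sin φ₁ / sin φ₂ = 47.0 × sin 38° / sin 53°
V₂ = 47.0 × 0.6157/0.7986 = 36.2 m s⁻¹

36.2 m s⁻¹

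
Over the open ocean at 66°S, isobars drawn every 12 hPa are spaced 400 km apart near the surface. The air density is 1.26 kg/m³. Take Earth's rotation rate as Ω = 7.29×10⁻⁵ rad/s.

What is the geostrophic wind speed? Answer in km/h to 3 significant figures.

64.4 km/h

Coriolis parameter at 66°S:
f = 2Ω sin φ = 2 × 7.29×10⁻⁵ × sin 66° = 1.33×10⁻⁴ s⁻¹
Pressure gradient: |∂P/∂n| = 1200 Pa / 400000 m = 3.00×10⁻³ Pa/m
Geostrophic balance (pressure-gradient force = Coriolis force):
V_g = (1/(fρ)) |∂P/∂n| = 3.00×10⁻³ / (1.33×10⁻⁴ × 1.26) = 17.9 m/s
Converting: 17.9 m/s × 3.6 = 64.4 km/h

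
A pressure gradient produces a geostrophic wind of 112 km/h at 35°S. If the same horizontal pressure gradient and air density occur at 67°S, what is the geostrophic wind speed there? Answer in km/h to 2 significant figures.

70 km/h

With the same pressure gradient and density, V_g ∝ 1/f ∝ 1/sin φ.
V₂ = V₁ · sin φ₁ / sin φ₂ = 112 × sin 35° / sin 67°
V₂ = 112 × 0.5736/0.9205 = 70 km/h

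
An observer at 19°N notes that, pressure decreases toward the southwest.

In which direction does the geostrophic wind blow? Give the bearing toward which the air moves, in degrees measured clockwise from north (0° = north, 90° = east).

315°

The pressure-gradient force points toward the southwest (bearing 225°).
Geostrophic balance: in the Northern Hemisphere the Coriolis force deflects motion to the right, so the geostrophic wind blows 90° to the right of the pressure-gradient force (low pressure on the left).
Rotating 225° by 90° clockwise gives 315° — the wind blows toward the northwest.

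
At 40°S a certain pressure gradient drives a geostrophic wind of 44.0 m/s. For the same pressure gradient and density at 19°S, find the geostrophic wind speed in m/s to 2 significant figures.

87 m/s

With the same pressure gradient and density, V_g ∝ 1/f ∝ 1/sin φ.
V₂ = V₁ · sin φ₁ / sin φ₂ = 44.0 × sin 40° / sin 19°
V₂ = 44.0 × 0.6428/0.3256 = 87 m/s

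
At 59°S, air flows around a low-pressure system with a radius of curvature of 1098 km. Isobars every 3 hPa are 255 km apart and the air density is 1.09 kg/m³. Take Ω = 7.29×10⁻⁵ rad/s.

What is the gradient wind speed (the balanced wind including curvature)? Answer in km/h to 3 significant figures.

Coriolis parameter at 59°S:
f = 2Ω sin φ = 2 × 7.29×10⁻⁵ × sin 59° = 1.25×10⁻⁴ s⁻¹
Pressure gradient: |∂P/∂n| = 300 Pa / 255000 m = 1.18×10⁻³ Pa/m
Geostrophic speed: V_g = |∂P/∂n|/(fρ) = 1.18×10⁻³/(1.25×10⁻⁴ × 1.09) = 8.64 m/s
Around a low, centrifugal force acts outward with Coriolis, so pressure-gradient force balances both:
(1/ρ)|∂P/∂n| = fV + V²/R  →  V² + fR·V − fR·V_g = 0
With fR = 1.25×10⁻⁴ × 1098×10³ m = 137 m/s:
V = [−fR + √((fR)² + 4 fR V_g)]/2 = [−137 + √(137² + 4×137×8.64)]/2 = 8.15 m/s
Subgeostrophic (V < V_g = 8.64 m/s), as expected around a low.
Converting: 8.15 m/s × 3.6 = 29.3 km/h

29.3 km/h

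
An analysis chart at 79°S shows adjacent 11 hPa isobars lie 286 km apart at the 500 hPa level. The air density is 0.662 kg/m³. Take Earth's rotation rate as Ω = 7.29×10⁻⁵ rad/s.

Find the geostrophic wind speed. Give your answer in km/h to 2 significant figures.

150 km/h

Coriolis parameter at 79°S:
f = 2Ω sin φ = 2 × 7.29×10⁻⁵ × sin 79° = 1.43×10⁻⁴ s⁻¹
Pressure gradient: |∂P/∂n| = 1100 Pa / 286000 m = 3.85×10⁻³ Pa/m
Geostrophic balance (pressure-gradient force = Coriolis force):
V_g = (1/(fρ)) |∂P/∂n| = 3.85×10⁻³ / (1.43×10⁻⁴ × 0.662) = 40.6 m/s
Converting: 40.6 m/s × 3.6 = 150 km/h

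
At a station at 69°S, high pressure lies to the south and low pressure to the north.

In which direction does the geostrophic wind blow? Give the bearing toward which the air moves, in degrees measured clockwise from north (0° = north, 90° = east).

270°

The pressure-gradient force points toward the north (bearing 000°).
Geostrophic balance: in the Southern Hemisphere the Coriolis force deflects motion to the left, so the geostrophic wind blows 90° to the left of the pressure-gradient force (low pressure on the right).
Rotating 000° by 90° counterclockwise gives 270° — the wind blows toward the west.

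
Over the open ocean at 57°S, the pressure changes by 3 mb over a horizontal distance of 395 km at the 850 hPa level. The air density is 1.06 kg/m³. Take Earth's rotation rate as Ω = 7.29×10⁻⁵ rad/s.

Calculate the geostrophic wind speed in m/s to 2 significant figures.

5.9 m/s

Coriolis parameter at 57°S:
f = 2Ω sin φ = 2 × 7.29×10⁻⁵ × sin 57° = 1.22×10⁻⁴ s⁻¹
Pressure gradient: |∂P/∂n| = 300 Pa / 395000 m = 7.59×10⁻⁴ Pa/m
Geostrophic balance (pressure-gradient force = Coriolis force):
V_g = (1/(fρ)) |∂P/∂n| = 7.59×10⁻⁴ / (1.22×10⁻⁴ × 1.06) = 5.86 m/s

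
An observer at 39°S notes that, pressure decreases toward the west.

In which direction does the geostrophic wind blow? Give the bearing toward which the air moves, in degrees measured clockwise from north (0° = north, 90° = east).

180°

The pressure-gradient force points toward the west (bearing 270°).
Geostrophic balance: in the Southern Hemisphere the Coriolis force deflects motion to the left, so the geostrophic wind blows 90° to the left of the pressure-gradient force (low pressure on the right).
Rotating 270° by 90° counterclockwise gives 180° — the wind blows toward the south.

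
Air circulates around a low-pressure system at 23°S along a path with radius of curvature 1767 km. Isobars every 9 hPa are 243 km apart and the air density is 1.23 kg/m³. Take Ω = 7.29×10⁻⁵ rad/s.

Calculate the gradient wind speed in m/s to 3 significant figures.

Coriolis parameter at 23°S:
f = 2Ω sin φ = 2 × 7.29×10⁻⁵ × sin 23° = 5.70×10⁻⁵ s⁻¹
Pressure gradient: |∂P/∂n| = 900 Pa / 243000 m = 3.70×10⁻³ Pa/m
Geostrophic speed: V_g = |∂P/∂n|/(fρ) = 3.70×10⁻³/(5.70×10⁻⁵ × 1.23) = 52.9 m/s
Around a low, centrifugal force acts outward with Coriolis, so pressure-gradient force balances both:
(1/ρ)|∂P/∂n| = fV + V²/R  →  V² + fR·V − fR·V_g = 0
With fR = 5.70×10⁻⁵ × 1767×10³ m = 101 m/s:
V = [−fR + √((fR)² + 4 fR V_g)]/2 = [−101 + √(101² + 4×101×52.9)]/2 = 38.3 m/s
Subgeostrophic (V < V_g = 52.9 m/s), as expected around a low.

38.3 m/s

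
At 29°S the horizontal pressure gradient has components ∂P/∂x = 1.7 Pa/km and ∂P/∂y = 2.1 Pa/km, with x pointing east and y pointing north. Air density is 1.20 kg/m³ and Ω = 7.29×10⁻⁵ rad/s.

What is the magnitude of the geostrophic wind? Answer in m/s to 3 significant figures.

31.9 m/s

Coriolis parameter at 29°S:
f = 2Ω sin φ = 2 × 7.29×10⁻⁵ × sin 29° = 7.07×10⁻⁵ s⁻¹
In the Southern Hemisphere f is negative: f = −7.07×10⁻⁵ s⁻¹.
Component geostrophic relations (x east, y north):
u_g = −(1/(fρ)) ∂P/∂y,  v_g = (1/(fρ)) ∂P/∂x
u_g = −(2.1×10⁻³)/(−7.07×10⁻⁵ × 1.20) = 24.8 m/s;  v_g = (1.7×10⁻³)/(−7.07×10⁻⁵ × 1.20) = −20.0 m/s
|V_g| = √(u_g² + v_g²) = 31.9 m/s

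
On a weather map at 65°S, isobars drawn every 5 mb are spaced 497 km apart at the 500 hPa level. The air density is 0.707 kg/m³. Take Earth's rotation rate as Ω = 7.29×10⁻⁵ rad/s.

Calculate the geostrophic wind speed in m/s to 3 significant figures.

10.8 m/s

Coriolis parameter at 65°S:
f = 2Ω sin φ = 2 × 7.29×10⁻⁵ × sin 65° = 1.32×10⁻⁴ s⁻¹
Pressure gradient: |∂P/∂n| = 500 Pa / 497000 m = 1.01×10⁻³ Pa/m
Geostrophic balance (pressure-gradient force = Coriolis force):
V_g = (1/(fρ)) |∂P/∂n| = 1.01×10⁻³ / (1.32×10⁻⁴ × 0.707) = 10.8 m/s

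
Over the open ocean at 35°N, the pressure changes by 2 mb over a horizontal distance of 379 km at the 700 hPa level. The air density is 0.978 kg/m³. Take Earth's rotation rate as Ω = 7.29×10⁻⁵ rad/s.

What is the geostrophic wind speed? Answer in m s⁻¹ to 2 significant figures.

Coriolis parameter at 35°N:
f = 2Ω sin φ = 2 × 7.29×10⁻⁵ × sin 35° = 8.36×10⁻⁵ s⁻¹
Pressure gradient: |∂P/∂n| = 200 Pa / 379000 m = 5.28×10⁻⁴ Pa/m
Geostrophic balance (pressure-gradient force = Coriolis force):
V_g = (1/(fρ)) |∂P/∂n| = 5.28×10⁻⁴ / (8.36×10⁻⁵ × 0.978) = 6.45 m/s

6.5 m s⁻¹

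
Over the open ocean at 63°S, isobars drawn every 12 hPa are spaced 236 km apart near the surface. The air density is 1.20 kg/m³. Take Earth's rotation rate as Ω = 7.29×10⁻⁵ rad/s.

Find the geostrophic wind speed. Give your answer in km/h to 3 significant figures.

117 km/h

Coriolis parameter at 63°S:
f = 2Ω sin φ = 2 × 7.29×10⁻⁵ × sin 63° = 1.30×10⁻⁴ s⁻¹
Pressure gradient: |∂P/∂n| = 1200 Pa / 236000 m = 5.08×10⁻³ Pa/m
Geostrophic balance (pressure-gradient force = Coriolis force):
V_g = (1/(fρ)) |∂P/∂n| = 5.08×10⁻³ / (1.30×10⁻⁴ × 1.20) = 32.6 m/s
Converting: 32.6 m/s × 3.6 = 117 km/h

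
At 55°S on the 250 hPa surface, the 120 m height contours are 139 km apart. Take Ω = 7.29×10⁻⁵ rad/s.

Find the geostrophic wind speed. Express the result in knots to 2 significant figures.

Coriolis parameter at 55°S:
f = 2Ω sin φ = 2 × 7.29×10⁻⁵ × sin 55° = 1.19×10⁻⁴ s⁻¹
Height gradient: |∂Z/∂n| = 120 m / 139000 m = 8.63×10⁻⁴
On a pressure surface, geostrophic balance gives V_g = (g/f)|∂Z/∂n|:
V_g = 9.81 × 8.63×10⁻⁴ / 1.19×10⁻⁴ = 70.9 m/s
Converting: 70.9 m/s × 1.944 = 140 knots

140 knots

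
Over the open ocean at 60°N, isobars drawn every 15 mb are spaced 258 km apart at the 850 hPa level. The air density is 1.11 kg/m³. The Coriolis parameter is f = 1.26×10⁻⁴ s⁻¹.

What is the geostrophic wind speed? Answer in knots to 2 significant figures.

81 knots

Pressure gradient: |∂P/∂n| = 1500 Pa / 258000 m = 5.81×10⁻³ Pa/m
Geostrophic balance (pressure-gradient force = Coriolis force):
V_g = (1/(fρ)) |∂P/∂n| = 5.81×10⁻³ / (1.26×10⁻⁴ × 1.11) = 41.6 m/s
Converting: 41.6 m/s × 1.944 = 81 knots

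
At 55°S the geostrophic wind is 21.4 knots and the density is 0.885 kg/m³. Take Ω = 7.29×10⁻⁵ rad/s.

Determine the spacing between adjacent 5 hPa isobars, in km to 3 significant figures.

Coriolis parameter at 55°S:
f = 2Ω sin φ = 2 × 7.29×10⁻⁵ × sin 55° = 1.19×10⁻⁴ s⁻¹
Wind speed in SI: 21.4 knots = 11.0 m/s
Geostrophic balance rearranged: |∂P/∂n| = f ρ V_g
|∂P/∂n| = 1.19×10⁻⁴ × 0.885 × 11.0 = 1.16×10⁻³ Pa/m
Isobar spacing: Δn = ΔP/|∂P/∂n| = 500 Pa / 1.16×10⁻³ Pa/m = 429688 m ≈ 430 km

430 km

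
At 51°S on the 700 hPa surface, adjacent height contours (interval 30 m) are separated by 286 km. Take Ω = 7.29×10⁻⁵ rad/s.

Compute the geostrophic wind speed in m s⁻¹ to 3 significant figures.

Coriolis parameter at 51°S:
f = 2Ω sin φ = 2 × 7.29×10⁻⁵ × sin 51° = 1.13×10⁻⁴ s⁻¹
Height gradient: |∂Z/∂n| = 30 m / 286000 m = 1.05×10⁻⁴
On a pressure surface, geostrophic balance gives V_g = (g/f)|∂Z/∂n|:
V_g = 9.81 × 1.05×10⁻⁴ / 1.13×10⁻⁴ = 9.08 m/s

9.08 m s⁻¹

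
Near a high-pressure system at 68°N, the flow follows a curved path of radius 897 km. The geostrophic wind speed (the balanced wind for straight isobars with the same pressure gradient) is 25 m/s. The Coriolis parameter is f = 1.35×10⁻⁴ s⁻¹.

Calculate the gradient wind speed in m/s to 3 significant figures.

35.3 m/s

Around a high, pressure-gradient force acts outward with centrifugal, so Coriolis balances both:
fV = (1/ρ)|∂P/∂n| + V²/R  →  V² − fR·V + fR·V_g = 0
With fR = 1.35×10⁻⁴ × 897×10³ m = 121 m/s:
V = [fR − √((fR)² − 4 fR V_g)]/2 = [121 − √(121² − 4×121×25)]/2 = 35.3 m/s
Supergeostrophic (V > V_g = 25 m/s), as expected around a high.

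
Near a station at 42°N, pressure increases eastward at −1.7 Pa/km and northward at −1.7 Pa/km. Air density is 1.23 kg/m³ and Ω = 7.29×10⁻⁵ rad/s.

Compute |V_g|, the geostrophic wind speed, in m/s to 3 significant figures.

Coriolis parameter at 42°N:
f = 2Ω sin φ = 2 × 7.29×10⁻⁵ × sin 42° = 9.76×10⁻⁵ s⁻¹
Component geostrophic relations (x east, y north):
u_g = −(1/(fρ)) ∂P/∂y,  v_g = (1/(fρ)) ∂P/∂x
u_g = −(−1.7×10⁻³)/(9.76×10⁻⁵ × 1.23) = 14.2 m/s;  v_g = (−1.7×10⁻³)/(9.76×10⁻⁵ × 1.23) = −14.2 m/s
|V_g| = √(u_g² + v_g²) = 20.0 m/s

20.0 m/s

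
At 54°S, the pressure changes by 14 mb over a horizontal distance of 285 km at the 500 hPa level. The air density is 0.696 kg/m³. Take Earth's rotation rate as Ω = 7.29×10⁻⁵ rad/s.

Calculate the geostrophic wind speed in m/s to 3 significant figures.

Coriolis parameter at 54°S:
f = 2Ω sin φ = 2 × 7.29×10⁻⁵ × sin 54° = 1.18×10⁻⁴ s⁻¹
Pressure gradient: |∂P/∂n| = 1400 Pa / 285000 m = 4.91×10⁻³ Pa/m
Geostrophic balance (pressure-gradient force = Coriolis force):
V_g = (1/(fρ)) |∂P/∂n| = 4.91×10⁻³ / (1.18×10⁻⁴ × 0.696) = 59.8 m/s

59.8 m/s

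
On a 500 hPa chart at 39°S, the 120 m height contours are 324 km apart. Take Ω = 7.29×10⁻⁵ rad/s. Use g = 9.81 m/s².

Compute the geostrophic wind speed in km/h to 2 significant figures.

140 km/h

Coriolis parameter at 39°S:
f = 2Ω sin φ = 2 × 7.29×10⁻⁵ × sin 39° = 9.18×10⁻⁵ s⁻¹
Height gradient: |∂Z/∂n| = 120 m / 324000 m = 3.70×10⁻⁴
On a pressure surface, geostrophic balance gives V_g = (g/f)|∂Z/∂n|:
V_g = 9.81 × 3.70×10⁻⁴ / 9.18×10⁻⁵ = 39.6 m/s
Converting: 39.6 m/s × 3.6 = 140 km/h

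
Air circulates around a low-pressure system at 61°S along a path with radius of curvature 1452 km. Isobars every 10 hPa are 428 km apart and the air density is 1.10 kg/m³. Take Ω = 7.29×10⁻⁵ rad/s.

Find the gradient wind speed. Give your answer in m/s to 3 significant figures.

15.4 m/s

Coriolis parameter at 61°S:
f = 2Ω sin φ = 2 × 7.29×10⁻⁵ × sin 61° = 1.28×10⁻⁴ s⁻¹
Pressure gradient: |∂P/∂n| = 1000 Pa / 428000 m = 2.34×10⁻³ Pa/m
Geostrophic speed: V_g = |∂P/∂n|/(fρ) = 2.34×10⁻³/(1.28×10⁻⁴ × 1.10) = 16.7 m/s
Around a low, centrifugal force acts outward with Coriolis, so pressure-gradient force balances both:
(1/ρ)|∂P/∂n| = fV + V²/R  →  V² + fR·V − fR·V_g = 0
With fR = 1.28×10⁻⁴ × 1452×10³ m = 185 m/s:
V = [−fR + √((fR)² + 4 fR V_g)]/2 = [−185 + √(185² + 4×185×16.7)]/2 = 15.4 m/s
Subgeostrophic (V < V_g = 16.7 m/s), as expected around a low.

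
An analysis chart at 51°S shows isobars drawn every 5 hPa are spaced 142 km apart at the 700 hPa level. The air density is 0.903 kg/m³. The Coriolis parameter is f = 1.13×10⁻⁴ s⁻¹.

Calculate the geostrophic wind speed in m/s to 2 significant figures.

35 m/s

Pressure gradient: |∂P/∂n| = 500 Pa / 142000 m = 3.52×10⁻³ Pa/m
Geostrophic balance (pressure-gradient force = Coriolis force):
V_g = (1/(fρ)) |∂P/∂n| = 3.52×10⁻³ / (1.13×10⁻⁴ × 0.903) = 34.5 m/s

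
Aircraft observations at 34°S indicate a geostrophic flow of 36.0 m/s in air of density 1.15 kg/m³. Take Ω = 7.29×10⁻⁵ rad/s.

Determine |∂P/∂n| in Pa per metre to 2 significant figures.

3.4×10⁻³ Pa/m

Coriolis parameter at 34°S:
f = 2Ω sin φ = 2 × 7.29×10⁻⁵ × sin 34° = 8.15×10⁻⁵ s⁻¹
Geostrophic balance rearranged: |∂P/∂n| = f ρ V_g
|∂P/∂n| = 8.15×10⁻⁵ × 1.15 × 36.0 = 3.38×10⁻³ Pa/m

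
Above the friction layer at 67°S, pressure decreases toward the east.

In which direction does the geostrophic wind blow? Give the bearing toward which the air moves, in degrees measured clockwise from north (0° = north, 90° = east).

000°

The pressure-gradient force points toward the east (bearing 090°).
Geostrophic balance: in the Southern Hemisphere the Coriolis force deflects motion to the left, so the geostrophic wind blows 90° to the left of the pressure-gradient force (low pressure on the right).
Rotating 090° by 90° counterclockwise gives 000° — the wind blows toward the north.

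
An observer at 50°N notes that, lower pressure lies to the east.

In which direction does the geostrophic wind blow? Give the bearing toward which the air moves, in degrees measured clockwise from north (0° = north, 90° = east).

180°

The pressure-gradient force points toward the east (bearing 090°).
Geostrophic balance: in the Northern Hemisphere the Coriolis force deflects motion to the right, so the geostrophic wind blows 90° to the right of the pressure-gradient force (low pressure on the left).
Rotating 090° by 90° clockwise gives 180° — the wind blows toward the south.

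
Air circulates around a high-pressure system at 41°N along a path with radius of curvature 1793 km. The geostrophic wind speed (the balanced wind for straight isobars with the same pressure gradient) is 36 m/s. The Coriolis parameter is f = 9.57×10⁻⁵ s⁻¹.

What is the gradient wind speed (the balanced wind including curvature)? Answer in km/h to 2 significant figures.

190 km/h

Around a high, pressure-gradient force acts outward with centrifugal, so Coriolis balances both:
fV = (1/ρ)|∂P/∂n| + V²/R  →  V² − fR·V + fR·V_g = 0
With fR = 9.57×10⁻⁵ × 1793×10³ m = 172 m/s:
V = [fR − √((fR)² − 4 fR V_g)]/2 = [172 − √(172² − 4×172×36)]/2 = 51.4 m/s
Supergeostrophic (V > V_g = 36 m/s), as expected around a high.
Converting: 51.4 m/s × 3.6 = 190 km/h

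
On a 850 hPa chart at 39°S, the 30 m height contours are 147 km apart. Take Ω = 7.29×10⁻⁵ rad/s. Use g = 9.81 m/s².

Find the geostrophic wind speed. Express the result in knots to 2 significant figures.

Coriolis parameter at 39°S:
f = 2Ω sin φ = 2 × 7.29×10⁻⁵ × sin 39° = 9.18×10⁻⁵ s⁻¹
Height gradient: |∂Z/∂n| = 30 m / 147000 m = 2.04×10⁻⁴
On a pressure surface, geostrophic balance gives V_g = (g/f)|∂Z/∂n|:
V_g = 9.81 × 2.04×10⁻⁴ / 9.18×10⁻⁵ = 21.8 m/s
Converting: 21.8 m/s × 1.944 = 42 knots

42 knots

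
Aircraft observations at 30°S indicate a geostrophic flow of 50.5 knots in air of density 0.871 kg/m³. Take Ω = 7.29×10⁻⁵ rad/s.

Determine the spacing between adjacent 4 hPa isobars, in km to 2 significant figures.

Coriolis parameter at 30°S:
f = 2Ω sin φ = 2 × 7.29×10⁻⁵ × sin 30° = 7.29×10⁻⁵ s⁻¹
Wind speed in SI: 50.5 knots = 26.0 m/s
Geostrophic balance rearranged: |∂P/∂n| = f ρ V_g
|∂P/∂n| = 7.29×10⁻⁵ × 0.871 × 26.0 = 1.65×10⁻³ Pa/m
Isobar spacing: Δn = ΔP/|∂P/∂n| = 400 Pa / 1.65×10⁻³ Pa/m = 242485 m ≈ 240 km

240 km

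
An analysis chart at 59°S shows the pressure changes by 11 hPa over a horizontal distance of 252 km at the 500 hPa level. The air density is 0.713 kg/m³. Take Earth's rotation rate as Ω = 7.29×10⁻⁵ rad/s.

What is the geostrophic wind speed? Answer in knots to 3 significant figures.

Coriolis parameter at 59°S:
f = 2Ω sin φ = 2 × 7.29×10⁻⁵ × sin 59° = 1.25×10⁻⁴ s⁻¹
Pressure gradient: |∂P/∂n| = 1100 Pa / 252000 m = 4.37×10⁻³ Pa/m
Geostrophic balance (pressure-gradient force = Coriolis force):
V_g = (1/(fρ)) |∂P/∂n| = 4.37×10⁻³ / (1.25×10⁻⁴ × 0.713) = 49.0 m/s
Converting: 49.0 m/s × 1.944 = 95.2 knots

95.2 knots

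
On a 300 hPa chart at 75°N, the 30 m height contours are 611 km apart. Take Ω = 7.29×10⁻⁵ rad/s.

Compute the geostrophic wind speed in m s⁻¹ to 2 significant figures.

Coriolis parameter at 75°N:
f = 2Ω sin φ = 2 × 7.29×10⁻⁵ × sin 75° = 1.41×10⁻⁴ s⁻¹
Height gradient: |∂Z/∂n| = 30 m / 611000 m = 4.91×10⁻⁵
On a pressure surface, geostrophic balance gives V_g = (g/f)|∂Z/∂n|:
V_g = 9.81 × 4.91×10⁻⁵ / 1.41×10⁻⁴ = 3.42 m/s

3.4 m s⁻¹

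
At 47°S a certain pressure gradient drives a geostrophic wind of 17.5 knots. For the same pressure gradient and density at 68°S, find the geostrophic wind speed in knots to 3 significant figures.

13.8 knots

With the same pressure gradient and density, V_g ∝ 1/f ∝ 1/sin φ.
V₂ = V₁ · sin φ₁ / sin φ₂ = 17.5 × sin 47° / sin 68°
V₂ = 17.5 × 0.7314/0.9272 = 13.8 knots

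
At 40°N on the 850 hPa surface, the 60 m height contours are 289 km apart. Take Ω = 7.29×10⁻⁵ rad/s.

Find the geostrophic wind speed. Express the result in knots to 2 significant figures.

Coriolis parameter at 40°N:
f = 2Ω sin φ = 2 × 7.29×10⁻⁵ × sin 40° = 9.37×10⁻⁵ s⁻¹
Height gradient: |∂Z/∂n| = 60 m / 289000 m = 2.08×10⁻⁴
On a pressure surface, geostrophic balance gives V_g = (g/f)|∂Z/∂n|:
V_g = 9.81 × 2.08×10⁻⁴ / 9.37×10⁻⁵ = 21.7 m/s
Converting: 21.7 m/s × 1.944 = 42 knots

42 knots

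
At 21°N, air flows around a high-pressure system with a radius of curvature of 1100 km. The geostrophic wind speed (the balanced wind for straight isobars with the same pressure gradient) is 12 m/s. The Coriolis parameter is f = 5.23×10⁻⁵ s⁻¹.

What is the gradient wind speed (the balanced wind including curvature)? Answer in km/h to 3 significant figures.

Around a high, pressure-gradient force acts outward with centrifugal, so Coriolis balances both:
fV = (1/ρ)|∂P/∂n| + V²/R  →  V² − fR·V + fR·V_g = 0
With fR = 5.23×10⁻⁵ × 1100×10³ m = 57.5 m/s:
V = [fR − √((fR)² − 4 fR V_g)]/2 = [57.5 − √(57.5² − 4×57.5×12)]/2 = 17.1 m/s
Supergeostrophic (V > V_g = 12 m/s), as expected around a high.
Converting: 17.1 m/s × 3.6 = 61.4 km/h

61.4 km/h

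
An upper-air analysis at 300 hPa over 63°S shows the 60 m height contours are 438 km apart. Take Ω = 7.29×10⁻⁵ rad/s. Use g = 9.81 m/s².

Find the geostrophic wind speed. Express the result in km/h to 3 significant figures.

Coriolis parameter at 63°S:
f = 2Ω sin φ = 2 × 7.29×10⁻⁵ × sin 63° = 1.30×10⁻⁴ s⁻¹
Height gradient: |∂Z/∂n| = 60 m / 438000 m = 1.37×10⁻⁴
On a pressure surface, geostrophic balance gives V_g = (g/f)|∂Z/∂n|:
V_g = 9.81 × 1.37×10⁻⁴ / 1.30×10⁻⁴ = 10.3 m/s
Converting: 10.3 m/s × 3.6 = 37.2 km/h

37.2 km/h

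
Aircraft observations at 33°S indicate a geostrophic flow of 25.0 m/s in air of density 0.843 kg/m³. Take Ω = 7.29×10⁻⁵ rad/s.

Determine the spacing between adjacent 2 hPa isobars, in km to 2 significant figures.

120 km

Coriolis parameter at 33°S:
f = 2Ω sin φ = 2 × 7.29×10⁻⁵ × sin 33° = 7.94×10⁻⁵ s⁻¹
Geostrophic balance rearranged: |∂P/∂n| = f ρ V_g
|∂P/∂n| = 7.94×10⁻⁵ × 0.843 × 25.0 = 1.67×10⁻³ Pa/m
Isobar spacing: Δn = ΔP/|∂P/∂n| = 200 Pa / 1.67×10⁻³ Pa/m = 119508 m ≈ 120 km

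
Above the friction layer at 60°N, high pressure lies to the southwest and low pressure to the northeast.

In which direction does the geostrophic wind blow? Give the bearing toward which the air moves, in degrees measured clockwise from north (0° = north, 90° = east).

The pressure-gradient force points toward the northeast (bearing 045°).
Geostrophic balance: in the Northern Hemisphere the Coriolis force deflects motion to the right, so the geostrophic wind blows 90° to the right of the pressure-gradient force (low pressure on the left).
Rotating 045° by 90° clockwise gives 135° — the wind blows toward the southeast.

135°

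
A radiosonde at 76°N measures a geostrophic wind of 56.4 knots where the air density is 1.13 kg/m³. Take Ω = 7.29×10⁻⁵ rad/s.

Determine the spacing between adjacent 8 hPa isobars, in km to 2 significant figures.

170 km

Coriolis parameter at 76°N:
f = 2Ω sin φ = 2 × 7.29×10⁻⁵ × sin 76° = 1.41×10⁻⁴ s⁻¹
Wind speed in SI: 56.4 knots = 29.0 m/s
Geostrophic balance rearranged: |∂P/∂n| = f ρ V_g
|∂P/∂n| = 1.41×10⁻⁴ × 1.13 × 29.0 = 4.64×10⁻³ Pa/m
Isobar spacing: Δn = ΔP/|∂P/∂n| = 800 Pa / 4.64×10⁻³ Pa/m = 172478 m ≈ 170 km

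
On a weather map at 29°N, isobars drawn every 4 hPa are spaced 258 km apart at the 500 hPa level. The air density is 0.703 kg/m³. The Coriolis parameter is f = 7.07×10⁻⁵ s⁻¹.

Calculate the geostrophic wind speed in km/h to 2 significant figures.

110 km/h

Pressure gradient: |∂P/∂n| = 400 Pa / 258000 m = 1.55×10⁻³ Pa/m
Geostrophic balance (pressure-gradient force = Coriolis force):
V_g = (1/(fρ)) |∂P/∂n| = 1.55×10⁻³ / (7.07×10⁻⁵ × 0.703) = 31.2 m/s
Converting: 31.2 m/s × 3.6 = 110 km/h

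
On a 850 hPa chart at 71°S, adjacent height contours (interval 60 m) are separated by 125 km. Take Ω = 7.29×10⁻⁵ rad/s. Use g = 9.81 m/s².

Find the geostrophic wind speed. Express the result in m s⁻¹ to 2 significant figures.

Coriolis parameter at 71°S:
f = 2Ω sin φ = 2 × 7.29×10⁻⁵ × sin 71° = 1.38×10⁻⁴ s⁻¹
Height gradient: |∂Z/∂n| = 60 m / 125000 m = 4.80×10⁻⁴
On a pressure surface, geostrophic balance gives V_g = (g/f)|∂Z/∂n|:
V_g = 9.81 × 4.80×10⁻⁴ / 1.38×10⁻⁴ = 34.2 m/s

34 m s⁻¹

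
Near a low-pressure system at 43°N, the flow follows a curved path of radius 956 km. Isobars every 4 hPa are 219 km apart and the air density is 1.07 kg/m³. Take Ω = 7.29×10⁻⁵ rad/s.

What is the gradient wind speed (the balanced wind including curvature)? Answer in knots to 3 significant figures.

28.9 knots

Coriolis parameter at 43°N:
f = 2Ω sin φ = 2 × 7.29×10⁻⁵ × sin 43° = 9.94×10⁻⁵ s⁻¹
Pressure gradient: |∂P/∂n| = 400 Pa / 219000 m = 1.83×10⁻³ Pa/m
Geostrophic speed: V_g = |∂P/∂n|/(fρ) = 1.83×10⁻³/(9.94×10⁻⁵ × 1.07) = 17.2 m/s
Around a low, centrifugal force acts outward with Coriolis, so pressure-gradient force balances both:
(1/ρ)|∂P/∂n| = fV + V²/R  →  V² + fR·V − fR·V_g = 0
With fR = 9.94×10⁻⁵ × 956×10³ m = 95.1 m/s:
V = [−fR + √((fR)² + 4 fR V_g)]/2 = [−95.1 + √(95.1² + 4×95.1×17.2)]/2 = 14.8 m/s
Subgeostrophic (V < V_g = 17.2 m/s), as expected around a low.
Converting: 14.8 m/s × 1.944 = 28.9 knots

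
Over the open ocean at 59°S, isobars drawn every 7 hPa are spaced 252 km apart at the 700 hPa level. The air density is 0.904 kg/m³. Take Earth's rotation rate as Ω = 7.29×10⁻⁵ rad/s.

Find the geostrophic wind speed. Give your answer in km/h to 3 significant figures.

88.5 km/h

Coriolis parameter at 59°S:
f = 2Ω sin φ = 2 × 7.29×10⁻⁵ × sin 59° = 1.25×10⁻⁴ s⁻¹
Pressure gradient: |∂P/∂n| = 700 Pa / 252000 m = 2.78×10⁻³ Pa/m
Geostrophic balance (pressure-gradient force = Coriolis force):
V_g = (1/(fρ)) |∂P/∂n| = 2.78×10⁻³ / (1.25×10⁻⁴ × 0.904) = 24.6 m/s
Converting: 24.6 m/s × 3.6 = 88.5 km/h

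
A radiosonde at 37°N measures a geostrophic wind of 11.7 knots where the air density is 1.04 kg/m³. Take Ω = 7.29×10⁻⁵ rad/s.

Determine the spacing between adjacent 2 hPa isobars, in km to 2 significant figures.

360 km

Coriolis parameter at 37°N:
f = 2Ω sin φ = 2 × 7.29×10⁻⁵ × sin 37° = 8.77×10⁻⁵ s⁻¹
Wind speed in SI: 11.7 knots = 6.02 m/s
Geostrophic balance rearranged: |∂P/∂n| = f ρ V_g
|∂P/∂n| = 8.77×10⁻⁵ × 1.04 × 6.02 = 5.49×10⁻⁴ Pa/m
Isobar spacing: Δn = ΔP/|∂P/∂n| = 200 Pa / 5.49×10⁻⁴ Pa/m = 364126 m ≈ 360 km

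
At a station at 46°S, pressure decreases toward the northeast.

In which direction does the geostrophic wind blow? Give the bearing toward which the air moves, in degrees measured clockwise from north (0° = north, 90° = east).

315°

The pressure-gradient force points toward the northeast (bearing 045°).
Geostrophic balance: in the Southern Hemisphere the Coriolis force deflects motion to the left, so the geostrophic wind blows 90° to the left of the pressure-gradient force (low pressure on the right).
Rotating 045° by 90° counterclockwise gives 315° — the wind blows toward the northwest.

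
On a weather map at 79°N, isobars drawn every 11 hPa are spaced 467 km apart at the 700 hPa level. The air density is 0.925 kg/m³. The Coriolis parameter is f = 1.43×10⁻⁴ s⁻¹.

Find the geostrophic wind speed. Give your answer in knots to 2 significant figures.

Pressure gradient: |∂P/∂n| = 1100 Pa / 467000 m = 2.36×10⁻³ Pa/m
Geostrophic balance (pressure-gradient force = Coriolis force):
V_g = (1/(fρ)) |∂P/∂n| = 2.36×10⁻³ / (1.43×10⁻⁴ × 0.925) = 17.8 m/s
Converting: 17.8 m/s × 1.944 = 35 knots

35 knots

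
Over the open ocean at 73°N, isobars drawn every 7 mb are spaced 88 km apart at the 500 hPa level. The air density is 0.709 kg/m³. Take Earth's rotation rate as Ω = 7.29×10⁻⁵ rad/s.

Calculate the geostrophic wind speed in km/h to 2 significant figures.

290 km/h

Coriolis parameter at 73°N:
f = 2Ω sin φ = 2 × 7.29×10⁻⁵ × sin 73° = 1.39×10⁻⁴ s⁻¹
Pressure gradient: |∂P/∂n| = 700 Pa / 88000 m = 7.95×10⁻³ Pa/m
Geostrophic balance (pressure-gradient force = Coriolis force):
V_g = (1/(fρ)) |∂P/∂n| = 7.95×10⁻³ / (1.39×10⁻⁴ × 0.709) = 80.5 m/s
Converting: 80.5 m/s × 3.6 = 290 km/h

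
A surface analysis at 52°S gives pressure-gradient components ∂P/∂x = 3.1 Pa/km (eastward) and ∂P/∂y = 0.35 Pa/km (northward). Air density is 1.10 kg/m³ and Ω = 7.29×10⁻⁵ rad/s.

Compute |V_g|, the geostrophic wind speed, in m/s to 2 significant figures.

Coriolis parameter at 52°S:
f = 2Ω sin φ = 2 × 7.29×10⁻⁵ × sin 52° = 1.15×10⁻⁴ s⁻¹
In the Southern Hemisphere f is negative: f = −1.15×10⁻⁴ s⁻¹.
Component geostrophic relations (x east, y north):
u_g = −(1/(fρ)) ∂P/∂y,  v_g = (1/(fρ)) ∂P/∂x
u_g = −(0.35×10⁻³)/(−1.15×10⁻⁴ × 1.10) = 2.77 m/s;  v_g = (3.1×10⁻³)/(−1.15×10⁻⁴ × 1.10) = −24.5 m/s
|V_g| = √(u_g² + v_g²) = 24.7 m/s

25 m/s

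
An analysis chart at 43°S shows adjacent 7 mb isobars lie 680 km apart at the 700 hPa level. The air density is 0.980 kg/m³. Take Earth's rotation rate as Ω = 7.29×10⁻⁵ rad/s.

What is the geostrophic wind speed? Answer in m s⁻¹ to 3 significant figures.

10.6 m s⁻¹

Coriolis parameter at 43°S:
f = 2Ω sin φ = 2 × 7.29×10⁻⁵ × sin 43° = 9.94×10⁻⁵ s⁻¹
Pressure gradient: |∂P/∂n| = 700 Pa / 680000 m = 1.03×10⁻³ Pa/m
Geostrophic balance (pressure-gradient force = Coriolis force):
V_g = (1/(fρ)) |∂P/∂n| = 1.03×10⁻³ / (9.94×10⁻⁵ × 0.980) = 10.6 m/s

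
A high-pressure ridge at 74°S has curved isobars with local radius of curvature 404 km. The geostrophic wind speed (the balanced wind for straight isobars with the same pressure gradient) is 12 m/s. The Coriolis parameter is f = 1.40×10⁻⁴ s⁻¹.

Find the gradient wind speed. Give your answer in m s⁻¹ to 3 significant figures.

Around a high, pressure-gradient force acts outward with centrifugal, so Coriolis balances both:
fV = (1/ρ)|∂P/∂n| + V²/R  →  V² − fR·V + fR·V_g = 0
With fR = 1.40×10⁻⁴ × 404×10³ m = 56.6 m/s:
V = [fR − √((fR)² − 4 fR V_g)]/2 = [56.6 − √(56.6² − 4×56.6×12)]/2 = 17.3 m/s
Supergeostrophic (V > V_g = 12 m/s), as expected around a high.

17.3 m s⁻¹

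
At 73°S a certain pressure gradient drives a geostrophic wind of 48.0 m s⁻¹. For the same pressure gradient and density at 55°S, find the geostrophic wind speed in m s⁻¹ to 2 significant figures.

With the same pressure gradient and density, V_g ∝ 1/f ∝ 1/sin φ.
V₂ = V₁ · sin φ₁ / sin φ₂ = 48.0 × sin 73° / sin 55°
V₂ = 48.0 × 0.9563/0.8192 = 56 m s⁻¹

56 m s⁻¹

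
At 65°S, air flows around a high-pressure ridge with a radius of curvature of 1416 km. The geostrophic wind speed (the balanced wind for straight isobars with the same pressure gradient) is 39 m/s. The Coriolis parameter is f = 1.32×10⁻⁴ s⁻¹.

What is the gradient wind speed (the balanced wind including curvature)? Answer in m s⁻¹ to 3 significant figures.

Around a high, pressure-gradient force acts outward with centrifugal, so Coriolis balances both:
fV = (1/ρ)|∂P/∂n| + V²/R  →  V² − fR·V + fR·V_g = 0
With fR = 1.32×10⁻⁴ × 1416×10³ m = 187 m/s:
V = [fR − √((fR)² − 4 fR V_g)]/2 = [187 − √(187² − 4×187×39)]/2 = 55.5 m/s
Supergeostrophic (V > V_g = 39 m/s), as expected around a high.

55.5 m s⁻¹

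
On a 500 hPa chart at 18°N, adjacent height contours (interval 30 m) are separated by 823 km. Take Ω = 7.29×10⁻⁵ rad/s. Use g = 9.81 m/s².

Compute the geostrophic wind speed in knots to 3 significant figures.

15.4 knots

Coriolis parameter at 18°N:
f = 2Ω sin φ = 2 × 7.29×10⁻⁵ × sin 18° = 4.51×10⁻⁵ s⁻¹
Height gradient: |∂Z/∂n| = 30 m / 823000 m = 3.65×10⁻⁵
On a pressure surface, geostrophic balance gives V_g = (g/f)|∂Z/∂n|:
V_g = 9.81 × 3.65×10⁻⁵ / 4.51×10⁻⁵ = 7.94 m/s
Converting: 7.94 m/s × 1.944 = 15.4 knots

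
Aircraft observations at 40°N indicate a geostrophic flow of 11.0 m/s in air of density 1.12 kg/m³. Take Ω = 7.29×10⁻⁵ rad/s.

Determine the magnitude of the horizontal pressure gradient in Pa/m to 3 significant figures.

Coriolis parameter at 40°N:
f = 2Ω sin φ = 2 × 7.29×10⁻⁵ × sin 40° = 9.37×10⁻⁵ s⁻¹
Geostrophic balance rearranged: |∂P/∂n| = f ρ V_g
|∂P/∂n| = 9.37×10⁻⁵ × 1.12 × 11.0 = 1.15×10⁻³ Pa/m

1.15×10⁻³ Pa/m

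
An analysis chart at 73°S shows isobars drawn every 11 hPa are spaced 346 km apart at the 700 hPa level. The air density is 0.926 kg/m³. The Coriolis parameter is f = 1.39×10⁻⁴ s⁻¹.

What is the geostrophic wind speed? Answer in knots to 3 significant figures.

48.0 knots

Pressure gradient: |∂P/∂n| = 1100 Pa / 346000 m = 3.18×10⁻³ Pa/m
Geostrophic balance (pressure-gradient force = Coriolis force):
V_g = (1/(fρ)) |∂P/∂n| = 3.18×10⁻³ / (1.39×10⁻⁴ × 0.926) = 24.7 m/s
Converting: 24.7 m/s × 1.944 = 48.0 knots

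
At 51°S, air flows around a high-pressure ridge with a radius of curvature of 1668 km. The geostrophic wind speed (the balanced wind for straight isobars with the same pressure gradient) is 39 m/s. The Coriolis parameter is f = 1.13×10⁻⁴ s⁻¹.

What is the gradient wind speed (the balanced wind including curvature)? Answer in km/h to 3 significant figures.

198 km/h

Around a high, pressure-gradient force acts outward with centrifugal, so Coriolis balances both:
fV = (1/ρ)|∂P/∂n| + V²/R  →  V² − fR·V + fR·V_g = 0
With fR = 1.13×10⁻⁴ × 1668×10³ m = 188 m/s:
V = [fR − √((fR)² − 4 fR V_g)]/2 = [188 − √(188² − 4×188×39)]/2 = 55.1 m/s
Supergeostrophic (V > V_g = 39 m/s), as expected around a high.
Converting: 55.1 m/s × 3.6 = 198 km/h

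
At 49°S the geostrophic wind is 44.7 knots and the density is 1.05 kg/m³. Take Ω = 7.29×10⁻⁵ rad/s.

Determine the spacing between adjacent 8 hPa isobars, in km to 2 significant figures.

Coriolis parameter at 49°S:
f = 2Ω sin φ = 2 × 7.29×10⁻⁵ × sin 49° = 1.10×10⁻⁴ s⁻¹
Wind speed in SI: 44.7 knots = 23.0 m/s
Geostrophic balance rearranged: |∂P/∂n| = f ρ V_g
|∂P/∂n| = 1.10×10⁻⁴ × 1.05 × 23.0 = 2.66×10⁻³ Pa/m
Isobar spacing: Δn = ΔP/|∂P/∂n| = 800 Pa / 2.66×10⁻³ Pa/m = 301105 m ≈ 300 km

300 km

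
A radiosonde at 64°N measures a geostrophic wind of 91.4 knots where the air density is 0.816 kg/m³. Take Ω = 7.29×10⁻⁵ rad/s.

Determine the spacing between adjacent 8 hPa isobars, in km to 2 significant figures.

160 km

Coriolis parameter at 64°N:
f = 2Ω sin φ = 2 × 7.29×10⁻⁵ × sin 64° = 1.31×10⁻⁴ s⁻¹
Wind speed in SI: 91.4 knots = 47.0 m/s
Geostrophic balance rearranged: |∂P/∂n| = f ρ V_g
|∂P/∂n| = 1.31×10⁻⁴ × 0.816 × 47.0 = 5.03×10⁻³ Pa/m
Isobar spacing: Δn = ΔP/|∂P/∂n| = 800 Pa / 5.03×10⁻³ Pa/m = 159110 m ≈ 160 km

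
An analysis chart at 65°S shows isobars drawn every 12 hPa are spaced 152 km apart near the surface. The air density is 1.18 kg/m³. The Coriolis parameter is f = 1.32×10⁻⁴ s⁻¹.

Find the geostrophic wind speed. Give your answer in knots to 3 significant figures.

Pressure gradient: |∂P/∂n| = 1200 Pa / 152000 m = 7.89×10⁻³ Pa/m
Geostrophic balance (pressure-gradient force = Coriolis force):
V_g = (1/(fρ)) |∂P/∂n| = 7.89×10⁻³ / (1.32×10⁻⁴ × 1.18) = 50.7 m/s
Converting: 50.7 m/s × 1.944 = 98.5 knots

98.5 knots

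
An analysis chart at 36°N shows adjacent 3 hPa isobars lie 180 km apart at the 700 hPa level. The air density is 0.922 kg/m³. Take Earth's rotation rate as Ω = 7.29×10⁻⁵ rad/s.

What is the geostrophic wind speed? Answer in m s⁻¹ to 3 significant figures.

Coriolis parameter at 36°N:
f = 2Ω sin φ = 2 × 7.29×10⁻⁵ × sin 36° = 8.57×10⁻⁵ s⁻¹
Pressure gradient: |∂P/∂n| = 300 Pa / 180000 m = 1.67×10⁻³ Pa/m
Geostrophic balance (pressure-gradient force = Coriolis force):
V_g = (1/(fρ)) |∂P/∂n| = 1.67×10⁻³ / (8.57×10⁻⁵ × 0.922) = 21.1 m/s

21.1 m s⁻¹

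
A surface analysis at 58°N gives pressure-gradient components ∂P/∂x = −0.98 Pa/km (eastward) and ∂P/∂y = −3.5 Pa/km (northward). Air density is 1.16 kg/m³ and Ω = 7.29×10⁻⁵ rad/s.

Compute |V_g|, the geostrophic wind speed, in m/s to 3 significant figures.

Coriolis parameter at 58°N:
f = 2Ω sin φ = 2 × 7.29×10⁻⁵ × sin 58° = 1.24×10⁻⁴ s⁻¹
Component geostrophic relations (x east, y north):
u_g = −(1/(fρ)) ∂P/∂y,  v_g = (1/(fρ)) ∂P/∂x
u_g = −(−3.5×10⁻³)/(1.24×10⁻⁴ × 1.16) = 24.4 m/s;  v_g = (−0.98×10⁻³)/(1.24×10⁻⁴ × 1.16) = −6.83 m/s
|V_g| = √(u_g² + v_g²) = 25.3 m/s

25.3 m/s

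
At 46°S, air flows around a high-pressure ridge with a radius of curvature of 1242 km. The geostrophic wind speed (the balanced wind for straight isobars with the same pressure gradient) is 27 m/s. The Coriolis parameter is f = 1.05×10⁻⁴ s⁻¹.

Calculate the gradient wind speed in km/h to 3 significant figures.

137 km/h

Around a high, pressure-gradient force acts outward with centrifugal, so Coriolis balances both:
fV = (1/ρ)|∂P/∂n| + V²/R  →  V² − fR·V + fR·V_g = 0
With fR = 1.05×10⁻⁴ × 1242×10³ m = 130 m/s:
V = [fR − √((fR)² − 4 fR V_g)]/2 = [130 − √(130² − 4×130×27)]/2 = 38.2 m/s
Supergeostrophic (V > V_g = 27 m/s), as expected around a high.
Converting: 38.2 m/s × 3.6 = 137 km/h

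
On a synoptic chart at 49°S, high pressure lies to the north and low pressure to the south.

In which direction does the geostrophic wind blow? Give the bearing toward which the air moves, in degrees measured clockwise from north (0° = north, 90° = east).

The pressure-gradient force points toward the south (bearing 180°).
Geostrophic balance: in the Southern Hemisphere the Coriolis force deflects motion to the left, so the geostrophic wind blows 90° to the left of the pressure-gradient force (low pressure on the right).
Rotating 180° by 90° counterclockwise gives 090° — the wind blows toward the east.

090°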